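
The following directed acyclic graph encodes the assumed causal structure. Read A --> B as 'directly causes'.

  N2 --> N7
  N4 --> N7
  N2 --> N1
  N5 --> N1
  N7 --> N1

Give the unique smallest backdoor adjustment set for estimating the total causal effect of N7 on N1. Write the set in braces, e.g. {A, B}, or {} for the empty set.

Variables eligible for adjustment (non-descendants of N7, excluding N7 and N1): {N2, N4, N5}.
Backdoor paths from N7 to N1:
  P1: N7 <- N2 -> N1
The empty set is not sufficient: P1 (N7 <- N2 -> N1) has no collider blocking it and no conditioned non-collider, so it is open.
Try {N2}:
  P1: blocked at fork node N2 ∈ conditioning set.
{N2} contains no descendant of N7 and blocks every backdoor path.
No other singleton works — e.g. {N4} leaves P1 open — so {N2} is the unique smallest valid adjustment set.

{N2}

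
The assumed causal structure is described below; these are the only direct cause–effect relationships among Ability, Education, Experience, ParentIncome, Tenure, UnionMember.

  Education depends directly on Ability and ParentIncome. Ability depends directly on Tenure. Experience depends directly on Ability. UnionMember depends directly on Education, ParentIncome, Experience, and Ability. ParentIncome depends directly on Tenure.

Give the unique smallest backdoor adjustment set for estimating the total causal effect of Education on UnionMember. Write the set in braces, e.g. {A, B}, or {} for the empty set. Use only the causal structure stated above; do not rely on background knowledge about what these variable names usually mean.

Variables eligible for adjustment (non-descendants of Education, excluding Education and UnionMember): {Ability, Experience, ParentIncome, Tenure}.
Backdoor paths from Education to UnionMember:
  P1: Education <- ParentIncome <- Tenure -> Ability -> Experience -> UnionMember
  P2: Education <- ParentIncome <- Tenure -> Ability -> UnionMember
  P3: Education <- ParentIncome -> UnionMember
  P4: Education <- Ability <- Tenure -> ParentIncome -> UnionMember
  P5: Education <- Ability -> Experience -> UnionMember
  P6: Education <- Ability -> UnionMember
The empty set is not sufficient: P1 (Education <- ParentIncome <- Tenure -> Ability -> Experience -> UnionMember) has no collider blocking it and no conditioned non-collider, so it is open.
Try {Ability, ParentIncome}:
  P1: blocked at chain node ParentIncome ∈ conditioning set.
  P2: blocked at chain node ParentIncome ∈ conditioning set.
  P3: blocked at fork node ParentIncome ∈ conditioning set.
  P4: blocked at chain node Ability ∈ conditioning set.
  P5: blocked at fork node Ability ∈ conditioning set.
  P6: blocked at fork node Ability ∈ conditioning set.
{Ability, ParentIncome} contains no descendant of Education and blocks every backdoor path.
Every element of {Ability, ParentIncome} is needed (dropping Ability leaves P5 open; dropping ParentIncome leaves P3 open), so no proper subset is valid.
Among all size-2 subsets of the eligible variables, only {Ability, ParentIncome} blocks every backdoor path, so it is the unique smallest valid adjustment set.

{Ability, ParentIncome}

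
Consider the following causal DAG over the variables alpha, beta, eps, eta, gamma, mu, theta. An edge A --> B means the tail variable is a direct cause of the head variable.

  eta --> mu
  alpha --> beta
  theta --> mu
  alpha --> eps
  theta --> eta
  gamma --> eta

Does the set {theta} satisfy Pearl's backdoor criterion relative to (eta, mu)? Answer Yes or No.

Backdoor paths from eta to mu (paths whose first edge points into eta):
  P1: eta <- theta -> mu
Condition 1 (no descendant of eta in the set): holds — descendants of eta are {mu}; none are in {theta}.
Condition 2 (every backdoor path blocked by {theta}):
  P1: blocked at fork node theta ∈ conditioning set.
{theta} satisfies the backdoor criterion.

Yes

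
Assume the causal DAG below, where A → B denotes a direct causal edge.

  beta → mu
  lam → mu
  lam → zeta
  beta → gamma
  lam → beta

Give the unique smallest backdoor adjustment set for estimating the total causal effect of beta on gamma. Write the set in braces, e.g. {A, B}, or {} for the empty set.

{}

Variables eligible for adjustment (non-descendants of beta, excluding beta and gamma): {lam, zeta}.
Backdoor paths from beta to gamma:
  (none)
With no backdoor paths the empty set already satisfies the criterion, and it is trivially minimal.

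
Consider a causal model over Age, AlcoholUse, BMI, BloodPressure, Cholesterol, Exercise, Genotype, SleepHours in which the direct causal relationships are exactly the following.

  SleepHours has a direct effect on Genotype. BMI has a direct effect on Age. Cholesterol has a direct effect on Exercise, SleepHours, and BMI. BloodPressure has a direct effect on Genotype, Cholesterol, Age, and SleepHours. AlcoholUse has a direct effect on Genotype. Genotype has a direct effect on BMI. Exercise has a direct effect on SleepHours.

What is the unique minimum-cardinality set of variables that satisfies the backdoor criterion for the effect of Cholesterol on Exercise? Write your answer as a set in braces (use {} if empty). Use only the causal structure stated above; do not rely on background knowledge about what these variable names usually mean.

Variables eligible for adjustment (non-descendants of Cholesterol, excluding Cholesterol and Exercise): {AlcoholUse, BloodPressure}.
Backdoor paths from Cholesterol to Exercise:
  P1: Cholesterol <- BloodPressure -> SleepHours <- Exercise
  P2: Cholesterol <- BloodPressure -> Genotype <- SleepHours <- Exercise
  P3: Cholesterol <- BloodPressure -> Age <- BMI <- Genotype <- SleepHours <- Exercise
Each backdoor path contains an unconditioned collider, so every path is already blocked with the empty conditioning set:
  P1: blocked at collider SleepHours (neither it nor any descendant is in the conditioning set).
  P2: blocked at collider Genotype (neither it nor any descendant is in the conditioning set).
  P3: blocked at collider Age (neither it nor any descendant is in the conditioning set).
The empty set is therefore the unique smallest valid set.

{}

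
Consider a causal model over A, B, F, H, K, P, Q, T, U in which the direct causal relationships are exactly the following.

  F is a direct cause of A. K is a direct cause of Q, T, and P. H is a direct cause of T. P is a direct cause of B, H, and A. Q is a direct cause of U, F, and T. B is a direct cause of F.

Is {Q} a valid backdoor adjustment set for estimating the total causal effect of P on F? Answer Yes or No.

Backdoor paths from P to F (paths whose first edge points into P):
  P1: P <- K -> Q -> F
  P2: P <- K -> T <- Q -> F
Condition 1 (no descendant of P in the set): holds — descendants of P are {A, B, F, H, T}; none are in {Q}.
Condition 2 (every backdoor path blocked by {Q}):
  P1: blocked at chain node Q ∈ conditioning set.
  P2: blocked at collider T (neither it nor any descendant is in the conditioning set).
{Q} satisfies the backdoor criterion.

Yes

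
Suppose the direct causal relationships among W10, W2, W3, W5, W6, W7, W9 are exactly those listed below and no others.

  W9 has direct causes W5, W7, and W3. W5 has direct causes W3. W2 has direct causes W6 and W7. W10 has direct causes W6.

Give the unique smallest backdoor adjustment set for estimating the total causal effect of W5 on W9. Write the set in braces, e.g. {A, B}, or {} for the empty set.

{W3}

Variables eligible for adjustment (non-descendants of W5, excluding W5 and W9): {W10, W2, W3, W6, W7}.
Backdoor paths from W5 to W9:
  P1: W5 <- W3 -> W9
The empty set is not sufficient: P1 (W5 <- W3 -> W9) has no collider blocking it and no conditioned non-collider, so it is open.
Try {W3}:
  P1: blocked at fork node W3 ∈ conditioning set.
{W3} contains no descendant of W5 and blocks every backdoor path.
No other singleton works — e.g. {W7} leaves P1 open — so {W3} is the unique smallest valid adjustment set.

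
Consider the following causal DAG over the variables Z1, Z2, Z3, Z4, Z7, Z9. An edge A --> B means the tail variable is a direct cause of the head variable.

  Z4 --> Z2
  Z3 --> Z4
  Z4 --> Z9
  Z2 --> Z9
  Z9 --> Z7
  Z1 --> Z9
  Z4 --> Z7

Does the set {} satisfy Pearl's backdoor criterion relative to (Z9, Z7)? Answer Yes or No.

Backdoor paths from Z9 to Z7 (paths whose first edge points into Z9):
  P1: Z9 <- Z4 -> Z7
  P2: Z9 <- Z2 <- Z4 -> Z7
Condition 1 (no descendant of Z9 in the set): holds — descendants of Z9 are {Z7}; none are in {}.
Condition 2 (every backdoor path blocked by {}):
  P1: open — no interior node is in the conditioning set.
  P2: open — no interior node is in the conditioning set.
{} does not satisfy the backdoor criterion.

No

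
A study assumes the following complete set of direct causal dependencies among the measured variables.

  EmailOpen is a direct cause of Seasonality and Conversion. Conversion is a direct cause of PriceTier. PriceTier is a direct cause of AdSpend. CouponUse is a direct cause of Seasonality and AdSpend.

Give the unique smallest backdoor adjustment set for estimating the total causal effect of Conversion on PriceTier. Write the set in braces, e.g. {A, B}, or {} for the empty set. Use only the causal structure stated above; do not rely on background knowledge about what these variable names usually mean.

Variables eligible for adjustment (non-descendants of Conversion, excluding Conversion and PriceTier): {CouponUse, EmailOpen, Seasonality}.
Backdoor paths from Conversion to PriceTier:
  P1: Conversion <- EmailOpen -> Seasonality <- CouponUse -> AdSpend <- PriceTier
Each backdoor path contains an unconditioned collider, so every path is already blocked with the empty conditioning set:
  P1: blocked at collider Seasonality (neither it nor any descendant is in the conditioning set).
The empty set is therefore the unique smallest valid set.

{}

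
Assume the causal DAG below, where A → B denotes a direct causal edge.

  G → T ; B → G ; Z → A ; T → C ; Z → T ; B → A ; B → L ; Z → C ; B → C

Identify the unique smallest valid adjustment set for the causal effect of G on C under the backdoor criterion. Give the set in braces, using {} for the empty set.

Variables eligible for adjustment (non-descendants of G, excluding G and C): {A, B, L, Z}.
Backdoor paths from G to C:
  P1: G <- B -> A <- Z -> T -> C
  P2: G <- B -> A <- Z -> C
  P3: G <- B -> C
The empty set is not sufficient: P3 (G <- B -> C) has no collider blocking it and no conditioned non-collider, so it is open.
Try {B}:
  P1: blocked at fork node B ∈ conditioning set.
  P2: blocked at fork node B ∈ conditioning set.
  P3: blocked at fork node B ∈ conditioning set.
{B} contains no descendant of G and blocks every backdoor path.
No other singleton works — e.g. {Z} leaves P3 open — so {B} is the unique smallest valid adjustment set.

{B}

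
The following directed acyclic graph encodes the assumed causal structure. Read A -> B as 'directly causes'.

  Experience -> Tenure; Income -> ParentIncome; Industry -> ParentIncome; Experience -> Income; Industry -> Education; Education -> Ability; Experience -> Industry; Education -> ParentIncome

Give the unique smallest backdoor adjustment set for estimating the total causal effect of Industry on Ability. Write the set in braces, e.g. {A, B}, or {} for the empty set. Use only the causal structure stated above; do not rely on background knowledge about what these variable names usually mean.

Variables eligible for adjustment (non-descendants of Industry, excluding Industry and Ability): {Experience, Income, Tenure}.
Backdoor paths from Industry to Ability:
  P1: Industry <- Experience -> Income -> ParentIncome <- Education -> Ability
Each backdoor path contains an unconditioned collider, so every path is already blocked with the empty conditioning set:
  P1: blocked at collider ParentIncome (neither it nor any descendant is in the conditioning set).
The empty set is therefore the unique smallest valid set.

{}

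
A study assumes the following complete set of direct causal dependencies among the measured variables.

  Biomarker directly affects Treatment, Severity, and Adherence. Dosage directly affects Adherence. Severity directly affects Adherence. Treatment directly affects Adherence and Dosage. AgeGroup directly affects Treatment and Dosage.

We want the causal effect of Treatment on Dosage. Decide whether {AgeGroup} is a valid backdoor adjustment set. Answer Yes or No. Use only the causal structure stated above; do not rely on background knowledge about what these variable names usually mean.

Backdoor paths from Treatment to Dosage (paths whose first edge points into Treatment):
  P1: Treatment <- Biomarker -> Severity -> Adherence <- Dosage
  P2: Treatment <- Biomarker -> Adherence <- Dosage
  P3: Treatment <- AgeGroup -> Dosage
Condition 1 (no descendant of Treatment in the set): holds — descendants of Treatment are {Adherence, Dosage}; none are in {AgeGroup}.
Condition 2 (every backdoor path blocked by {AgeGroup}):
  P1: blocked at collider Adherence (neither it nor any descendant is in the conditioning set).
  P2: blocked at collider Adherence (neither it nor any descendant is in the conditioning set).
  P3: blocked at fork node AgeGroup ∈ conditioning set.
{AgeGroup} satisfies the backdoor criterion.

Yes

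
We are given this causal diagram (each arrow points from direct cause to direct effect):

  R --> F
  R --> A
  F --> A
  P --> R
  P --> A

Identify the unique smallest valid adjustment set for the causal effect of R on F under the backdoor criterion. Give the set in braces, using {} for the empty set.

Variables eligible for adjustment (non-descendants of R, excluding R and F): {P}.
Backdoor paths from R to F:
  P1: R <- P -> A <- F
Each backdoor path contains an unconditioned collider, so every path is already blocked with the empty conditioning set:
  P1: blocked at collider A (neither it nor any descendant is in the conditioning set).
The empty set is therefore the unique smallest valid set.

{}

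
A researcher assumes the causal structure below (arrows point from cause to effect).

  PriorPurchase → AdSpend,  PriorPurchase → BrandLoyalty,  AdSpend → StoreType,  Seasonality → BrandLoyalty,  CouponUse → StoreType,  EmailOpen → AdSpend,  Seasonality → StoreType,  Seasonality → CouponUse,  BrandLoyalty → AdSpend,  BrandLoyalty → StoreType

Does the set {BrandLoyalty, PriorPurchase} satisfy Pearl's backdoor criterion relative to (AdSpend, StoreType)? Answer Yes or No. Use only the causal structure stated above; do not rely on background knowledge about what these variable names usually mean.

Backdoor paths from AdSpend to StoreType (paths whose first edge points into AdSpend):
  P1: AdSpend <- PriorPurchase -> BrandLoyalty <- Seasonality -> CouponUse -> StoreType
  P2: AdSpend <- PriorPurchase -> BrandLoyalty <- Seasonality -> StoreType
  P3: AdSpend <- PriorPurchase -> BrandLoyalty -> StoreType
  P4: AdSpend <- BrandLoyalty <- Seasonality -> CouponUse -> StoreType
  P5: AdSpend <- BrandLoyalty <- Seasonality -> StoreType
  P6: AdSpend <- BrandLoyalty -> StoreType
Condition 1 (no descendant of AdSpend in the set): holds — descendants of AdSpend are {StoreType}; none are in {BrandLoyalty, PriorPurchase}.
Condition 2 (every backdoor path blocked by {BrandLoyalty, PriorPurchase}):
  P1: blocked at fork node PriorPurchase ∈ conditioning set.
  P2: blocked at fork node PriorPurchase ∈ conditioning set.
  P3: blocked at fork node PriorPurchase ∈ conditioning set.
  P4: blocked at chain node BrandLoyalty ∈ conditioning set.
  P5: blocked at chain node BrandLoyalty ∈ conditioning set.
  P6: blocked at fork node BrandLoyalty ∈ conditioning set.
{BrandLoyalty, PriorPurchase} satisfies the backdoor criterion.

Yes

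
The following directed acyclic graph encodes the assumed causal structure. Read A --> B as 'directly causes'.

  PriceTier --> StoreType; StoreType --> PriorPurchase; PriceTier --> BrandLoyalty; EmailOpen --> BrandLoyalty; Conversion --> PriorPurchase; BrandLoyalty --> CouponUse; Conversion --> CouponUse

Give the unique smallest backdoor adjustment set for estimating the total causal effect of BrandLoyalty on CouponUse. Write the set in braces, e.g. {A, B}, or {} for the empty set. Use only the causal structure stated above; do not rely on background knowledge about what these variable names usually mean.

{}

Variables eligible for adjustment (non-descendants of BrandLoyalty, excluding BrandLoyalty and CouponUse): {Conversion, EmailOpen, PriceTier, PriorPurchase, StoreType}.
Backdoor paths from BrandLoyalty to CouponUse:
  P1: BrandLoyalty <- PriceTier -> StoreType -> PriorPurchase <- Conversion -> CouponUse
Each backdoor path contains an unconditioned collider, so every path is already blocked with the empty conditioning set:
  P1: blocked at collider PriorPurchase (neither it nor any descendant is in the conditioning set).
The empty set is therefore the unique smallest valid set.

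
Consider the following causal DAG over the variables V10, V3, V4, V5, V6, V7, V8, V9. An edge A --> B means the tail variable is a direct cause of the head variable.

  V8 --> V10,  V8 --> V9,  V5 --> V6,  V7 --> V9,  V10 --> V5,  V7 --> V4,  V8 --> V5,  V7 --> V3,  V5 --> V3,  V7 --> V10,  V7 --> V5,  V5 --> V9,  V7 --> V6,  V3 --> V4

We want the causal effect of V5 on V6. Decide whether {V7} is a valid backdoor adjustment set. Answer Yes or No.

Yes

Backdoor paths from V5 to V6 (paths whose first edge points into V5):
  P1: V5 <- V8 -> V10 <- V7 -> V6
  P2: V5 <- V8 -> V9 <- V7 -> V6
  P3: V5 <- V7 -> V6
  P4: V5 <- V10 <- V8 -> V9 <- V7 -> V6
  P5: V5 <- V10 <- V7 -> V6
Condition 1 (no descendant of V5 in the set): holds — descendants of V5 are {V3, V4, V6, V9}; none are in {V7}.
Condition 2 (every backdoor path blocked by {V7}):
  P1: blocked at collider V10 (neither it nor any descendant is in the conditioning set).
  P2: blocked at collider V9 (neither it nor any descendant is in the conditioning set).
  P3: blocked at fork node V7 ∈ conditioning set.
  P4: blocked at collider V9 (neither it nor any descendant is in the conditioning set).
  P5: blocked at fork node V7 ∈ conditioning set.
{V7} satisfies the backdoor criterion.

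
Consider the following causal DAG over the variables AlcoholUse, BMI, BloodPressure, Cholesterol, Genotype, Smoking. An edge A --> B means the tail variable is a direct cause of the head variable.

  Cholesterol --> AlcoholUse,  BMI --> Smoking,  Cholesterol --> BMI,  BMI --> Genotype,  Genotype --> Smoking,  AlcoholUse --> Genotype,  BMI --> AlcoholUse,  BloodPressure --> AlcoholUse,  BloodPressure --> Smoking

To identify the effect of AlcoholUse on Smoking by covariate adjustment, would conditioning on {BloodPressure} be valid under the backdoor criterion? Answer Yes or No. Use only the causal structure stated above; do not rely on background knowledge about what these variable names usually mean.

No

Backdoor paths from AlcoholUse to Smoking (paths whose first edge points into AlcoholUse):
  P1: AlcoholUse <- BloodPressure -> Smoking
  P2: AlcoholUse <- Cholesterol -> BMI -> Genotype -> Smoking
  P3: AlcoholUse <- Cholesterol -> BMI -> Smoking
  P4: AlcoholUse <- BMI -> Genotype -> Smoking
  P5: AlcoholUse <- BMI -> Smoking
Condition 1 (no descendant of AlcoholUse in the set): holds — descendants of AlcoholUse are {Genotype, Smoking}; none are in {BloodPressure}.
Condition 2 (every backdoor path blocked by {BloodPressure}):
  P1: blocked at fork node BloodPressure ∈ conditioning set.
  P2: open — no interior node is in the conditioning set.
  P3: open — no interior node is in the conditioning set.
  P4: open — no interior node is in the conditioning set.
  P5: open — no interior node is in the conditioning set.
{BloodPressure} does not satisfy the backdoor criterion.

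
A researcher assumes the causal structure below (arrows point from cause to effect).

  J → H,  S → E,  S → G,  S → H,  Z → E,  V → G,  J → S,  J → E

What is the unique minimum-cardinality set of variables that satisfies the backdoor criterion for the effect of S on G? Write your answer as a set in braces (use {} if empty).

Variables eligible for adjustment (non-descendants of S, excluding S and G): {J, V, Z}.
Backdoor paths from S to G:
  (none)
With no backdoor paths the empty set already satisfies the criterion, and it is trivially minimal.

{}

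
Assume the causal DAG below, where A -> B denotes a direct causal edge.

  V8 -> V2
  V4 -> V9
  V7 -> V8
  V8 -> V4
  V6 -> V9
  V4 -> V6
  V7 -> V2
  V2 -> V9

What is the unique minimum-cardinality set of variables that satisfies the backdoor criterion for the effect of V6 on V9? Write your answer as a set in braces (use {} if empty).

Variables eligible for adjustment (non-descendants of V6, excluding V6 and V9): {V2, V4, V7, V8}.
Backdoor paths from V6 to V9:
  P1: V6 <- V4 <- V8 <- V7 -> V2 -> V9
  P2: V6 <- V4 <- V8 -> V2 -> V9
  P3: V6 <- V4 -> V9
The empty set is not sufficient: P1 (V6 <- V4 <- V8 <- V7 -> V2 -> V9) has no collider blocking it and no conditioned non-collider, so it is open.
Try {V4}:
  P1: blocked at chain node V4 ∈ conditioning set.
  P2: blocked at chain node V4 ∈ conditioning set.
  P3: blocked at fork node V4 ∈ conditioning set.
{V4} contains no descendant of V6 and blocks every backdoor path.
No other singleton works — e.g. {V7} leaves P2 open — so {V4} is the unique smallest valid adjustment set.

{V4}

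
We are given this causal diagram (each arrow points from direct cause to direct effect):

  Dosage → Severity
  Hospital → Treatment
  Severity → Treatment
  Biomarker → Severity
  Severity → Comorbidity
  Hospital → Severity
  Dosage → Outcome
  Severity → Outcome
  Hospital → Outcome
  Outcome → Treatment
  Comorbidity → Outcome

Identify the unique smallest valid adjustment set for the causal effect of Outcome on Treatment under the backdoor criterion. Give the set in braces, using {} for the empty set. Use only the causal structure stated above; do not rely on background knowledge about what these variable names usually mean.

Variables eligible for adjustment (non-descendants of Outcome, excluding Outcome and Treatment): {Biomarker, Comorbidity, Dosage, Hospital, Severity}.
Backdoor paths from Outcome to Treatment:
  P1: Outcome <- Dosage -> Severity <- Hospital -> Treatment
  P2: Outcome <- Dosage -> Severity -> Treatment
  P3: Outcome <- Hospital -> Severity -> Treatment
  P4: Outcome <- Hospital -> Treatment
  P5: Outcome <- Severity <- Hospital -> Treatment
  P6: Outcome <- Severity -> Treatment
  P7: Outcome <- Comorbidity <- Severity <- Hospital -> Treatment
  P8: Outcome <- Comorbidity <- Severity -> Treatment
The empty set is not sufficient: P2 (Outcome <- Dosage -> Severity -> Treatment) has no collider blocking it and no conditioned non-collider, so it is open.
Try {Hospital, Severity}:
  P1: blocked at fork node Hospital ∈ conditioning set.
  P2: blocked at chain node Severity ∈ conditioning set.
  P3: blocked at fork node Hospital ∈ conditioning set.
  P4: blocked at fork node Hospital ∈ conditioning set.
  P5: blocked at chain node Severity ∈ conditioning set.
  P6: blocked at fork node Severity ∈ conditioning set.
  P7: blocked at chain node Severity ∈ conditioning set.
  P8: blocked at fork node Severity ∈ conditioning set.
{Hospital, Severity} contains no descendant of Outcome and blocks every backdoor path.
Every element of {Hospital, Severity} is needed (dropping Hospital leaves P1 open; dropping Severity leaves P2 open), so no proper subset is valid.
Among all size-2 subsets of the eligible variables, only {Hospital, Severity} blocks every backdoor path, so it is the unique smallest valid adjustment set.

{Hospital, Severity}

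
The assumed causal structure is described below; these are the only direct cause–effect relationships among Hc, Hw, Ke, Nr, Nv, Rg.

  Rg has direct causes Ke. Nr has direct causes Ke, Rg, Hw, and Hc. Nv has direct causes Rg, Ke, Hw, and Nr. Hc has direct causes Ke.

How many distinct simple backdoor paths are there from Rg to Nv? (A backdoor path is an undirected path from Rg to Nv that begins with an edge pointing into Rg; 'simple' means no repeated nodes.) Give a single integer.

5

A backdoor path from Rg to Nv is any simple undirected path whose first edge points into Rg (i.e. leaves Rg via a parent).
Parents of Rg: {Ke}.
Enumerating:
  P1: Rg <- Ke -> Hc -> Nr <- Hw -> Nv
  P2: Rg <- Ke -> Hc -> Nr -> Nv
  P3: Rg <- Ke -> Nr <- Hw -> Nv
  P4: Rg <- Ke -> Nr -> Nv
  P5: Rg <- Ke -> Nv
That exhausts the simple backdoor paths. Count: 5.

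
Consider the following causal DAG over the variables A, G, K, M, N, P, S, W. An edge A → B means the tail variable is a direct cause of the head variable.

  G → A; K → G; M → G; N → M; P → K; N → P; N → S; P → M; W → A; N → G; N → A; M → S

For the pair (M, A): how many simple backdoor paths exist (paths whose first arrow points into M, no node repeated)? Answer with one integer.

7

A backdoor path from M to A is any simple undirected path whose first edge points into M (i.e. leaves M via a parent).
Parents of M: {N, P}.
Enumerating:
  P1: M <- N -> P -> K -> G -> A
  P2: M <- N -> G -> A
  P3: M <- N -> A
  P4: M <- P <- N -> G -> A
  P5: M <- P <- N -> A
  P6: M <- P -> K -> G <- N -> A
  P7: M <- P -> K -> G -> A
That exhausts the simple backdoor paths. Count: 7.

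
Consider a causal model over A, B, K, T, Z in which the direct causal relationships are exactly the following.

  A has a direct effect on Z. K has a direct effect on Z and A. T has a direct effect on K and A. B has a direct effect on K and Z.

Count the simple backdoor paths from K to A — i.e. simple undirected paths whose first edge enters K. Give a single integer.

A backdoor path from K to A is any simple undirected path whose first edge points into K (i.e. leaves K via a parent).
Parents of K: {B, T}.
Enumerating:
  P1: K <- T -> A
  P2: K <- B -> Z <- A
That exhausts the simple backdoor paths. Count: 2.

2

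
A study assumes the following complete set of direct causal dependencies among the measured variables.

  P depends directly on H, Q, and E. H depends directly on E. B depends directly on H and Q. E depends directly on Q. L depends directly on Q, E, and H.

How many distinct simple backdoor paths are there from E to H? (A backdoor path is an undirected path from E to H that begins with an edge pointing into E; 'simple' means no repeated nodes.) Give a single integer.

3

A backdoor path from E to H is any simple undirected path whose first edge points into E (i.e. leaves E via a parent).
Parents of E: {Q}.
Enumerating:
  P1: E <- Q -> P <- H
  P2: E <- Q -> B <- H
  P3: E <- Q -> L <- H
That exhausts the simple backdoor paths. Count: 3.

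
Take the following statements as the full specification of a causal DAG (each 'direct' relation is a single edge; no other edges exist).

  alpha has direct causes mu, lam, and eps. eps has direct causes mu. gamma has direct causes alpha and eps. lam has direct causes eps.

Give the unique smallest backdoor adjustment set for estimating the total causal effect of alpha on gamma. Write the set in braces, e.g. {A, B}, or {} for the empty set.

Variables eligible for adjustment (non-descendants of alpha, excluding alpha and gamma): {eps, lam, mu}.
Backdoor paths from alpha to gamma:
  P1: alpha <- mu -> eps -> gamma
  P2: alpha <- eps -> gamma
  P3: alpha <- lam <- eps -> gamma
The empty set is not sufficient: P1 (alpha <- mu -> eps -> gamma) has no collider blocking it and no conditioned non-collider, so it is open.
Try {eps}:
  P1: blocked at chain node eps ∈ conditioning set.
  P2: blocked at fork node eps ∈ conditioning set.
  P3: blocked at fork node eps ∈ conditioning set.
{eps} contains no descendant of alpha and blocks every backdoor path.
No other singleton works — e.g. {mu} leaves P2 open — so {eps} is the unique smallest valid adjustment set.

{eps}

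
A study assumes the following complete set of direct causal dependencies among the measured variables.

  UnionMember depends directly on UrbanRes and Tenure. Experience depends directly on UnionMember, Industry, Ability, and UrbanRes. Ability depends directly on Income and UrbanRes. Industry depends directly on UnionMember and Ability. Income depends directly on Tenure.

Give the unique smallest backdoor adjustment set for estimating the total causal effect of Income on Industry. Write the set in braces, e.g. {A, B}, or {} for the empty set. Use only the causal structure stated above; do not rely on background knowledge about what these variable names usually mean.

{Tenure}

Variables eligible for adjustment (non-descendants of Income, excluding Income and Industry): {Tenure, UnionMember, UrbanRes}.
Backdoor paths from Income to Industry:
  P1: Income <- Tenure -> UnionMember <- UrbanRes -> Ability -> Industry
  P2: Income <- Tenure -> UnionMember <- UrbanRes -> Ability -> Experience <- Industry
  P3: Income <- Tenure -> UnionMember <- UrbanRes -> Experience <- Ability -> Industry
  P4: Income <- Tenure -> UnionMember <- UrbanRes -> Experience <- Industry
  P5: Income <- Tenure -> UnionMember -> Industry
  P6: Income <- Tenure -> UnionMember -> Experience <- UrbanRes -> Ability -> Industry
  P7: Income <- Tenure -> UnionMember -> Experience <- Ability -> Industry
  P8: Income <- Tenure -> UnionMember -> Experience <- Industry
The empty set is not sufficient: P5 (Income <- Tenure -> UnionMember -> Industry) has no collider blocking it and no conditioned non-collider, so it is open.
Try {Tenure}:
  P1: blocked at fork node Tenure ∈ conditioning set.
  P2: blocked at fork node Tenure ∈ conditioning set.
  P3: blocked at fork node Tenure ∈ conditioning set.
  P4: blocked at fork node Tenure ∈ conditioning set.
  P5: blocked at fork node Tenure ∈ conditioning set.
  P6: blocked at fork node Tenure ∈ conditioning set.
  P7: blocked at fork node Tenure ∈ conditioning set.
  P8: blocked at fork node Tenure ∈ conditioning set.
{Tenure} contains no descendant of Income and blocks every backdoor path.
No other singleton works — e.g. {UrbanRes} leaves P5 open — so {Tenure} is the unique smallest valid adjustment set.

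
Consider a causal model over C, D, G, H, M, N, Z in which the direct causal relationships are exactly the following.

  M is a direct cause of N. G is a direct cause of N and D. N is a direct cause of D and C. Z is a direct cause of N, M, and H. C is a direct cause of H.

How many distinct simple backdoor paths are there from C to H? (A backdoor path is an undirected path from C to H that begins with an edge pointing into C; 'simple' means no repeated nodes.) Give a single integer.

A backdoor path from C to H is any simple undirected path whose first edge points into C (i.e. leaves C via a parent).
Parents of C: {N}.
Enumerating:
  P1: C <- N <- Z -> H
  P2: C <- N <- M <- Z -> H
That exhausts the simple backdoor paths. Count: 2.

2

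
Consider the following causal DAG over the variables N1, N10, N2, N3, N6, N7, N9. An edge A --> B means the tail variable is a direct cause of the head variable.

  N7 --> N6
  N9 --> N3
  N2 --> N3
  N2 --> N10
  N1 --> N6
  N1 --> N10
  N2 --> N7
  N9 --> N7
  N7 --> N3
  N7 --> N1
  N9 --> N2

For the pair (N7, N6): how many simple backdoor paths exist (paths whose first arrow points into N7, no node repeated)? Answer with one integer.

A backdoor path from N7 to N6 is any simple undirected path whose first edge points into N7 (i.e. leaves N7 via a parent).
Parents of N7: {N2, N9}.
Enumerating:
  P1: N7 <- N9 -> N2 -> N10 <- N1 -> N6
  P2: N7 <- N9 -> N3 <- N2 -> N10 <- N1 -> N6
  P3: N7 <- N2 -> N10 <- N1 -> N6
That exhausts the simple backdoor paths. Count: 3.

3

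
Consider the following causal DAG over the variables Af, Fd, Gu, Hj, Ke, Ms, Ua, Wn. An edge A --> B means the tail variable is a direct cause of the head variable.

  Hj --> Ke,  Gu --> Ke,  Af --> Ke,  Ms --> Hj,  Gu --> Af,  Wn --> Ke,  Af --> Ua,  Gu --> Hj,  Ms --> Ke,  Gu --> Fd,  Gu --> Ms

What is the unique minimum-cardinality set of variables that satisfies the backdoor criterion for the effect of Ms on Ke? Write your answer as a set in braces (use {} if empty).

{Gu}

Variables eligible for adjustment (non-descendants of Ms, excluding Ms and Ke): {Af, Fd, Gu, Ua, Wn}.
Backdoor paths from Ms to Ke:
  P1: Ms <- Gu -> Af -> Ke
  P2: Ms <- Gu -> Hj -> Ke
  P3: Ms <- Gu -> Ke
The empty set is not sufficient: P1 (Ms <- Gu -> Af -> Ke) has no collider blocking it and no conditioned non-collider, so it is open.
Try {Gu}:
  P1: blocked at fork node Gu ∈ conditioning set.
  P2: blocked at fork node Gu ∈ conditioning set.
  P3: blocked at fork node Gu ∈ conditioning set.
{Gu} contains no descendant of Ms and blocks every backdoor path.
No other singleton works — e.g. {Fd} leaves P1 open — so {Gu} is the unique smallest valid adjustment set.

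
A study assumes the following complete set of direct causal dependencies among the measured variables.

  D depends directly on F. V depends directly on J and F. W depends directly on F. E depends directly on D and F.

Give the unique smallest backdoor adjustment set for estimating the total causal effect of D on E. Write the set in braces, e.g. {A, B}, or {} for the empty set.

{F}

Variables eligible for adjustment (non-descendants of D, excluding D and E): {F, J, V, W}.
Backdoor paths from D to E:
  P1: D <- F -> E
The empty set is not sufficient: P1 (D <- F -> E) has no collider blocking it and no conditioned non-collider, so it is open.
Try {F}:
  P1: blocked at fork node F ∈ conditioning set.
{F} contains no descendant of D and blocks every backdoor path.
No other singleton works — e.g. {J} leaves P1 open — so {F} is the unique smallest valid adjustment set.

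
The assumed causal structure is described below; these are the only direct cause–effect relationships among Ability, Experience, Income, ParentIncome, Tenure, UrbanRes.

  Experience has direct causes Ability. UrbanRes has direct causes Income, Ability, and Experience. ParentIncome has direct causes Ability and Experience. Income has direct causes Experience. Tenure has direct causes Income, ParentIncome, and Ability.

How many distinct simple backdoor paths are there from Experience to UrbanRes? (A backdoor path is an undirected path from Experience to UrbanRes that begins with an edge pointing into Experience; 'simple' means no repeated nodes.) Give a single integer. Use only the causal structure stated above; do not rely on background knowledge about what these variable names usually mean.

3

A backdoor path from Experience to UrbanRes is any simple undirected path whose first edge points into Experience (i.e. leaves Experience via a parent).
Parents of Experience: {Ability}.
Enumerating:
  P1: Experience <- Ability -> ParentIncome -> Tenure <- Income -> UrbanRes
  P2: Experience <- Ability -> UrbanRes
  P3: Experience <- Ability -> Tenure <- Income -> UrbanRes
That exhausts the simple backdoor paths. Count: 3.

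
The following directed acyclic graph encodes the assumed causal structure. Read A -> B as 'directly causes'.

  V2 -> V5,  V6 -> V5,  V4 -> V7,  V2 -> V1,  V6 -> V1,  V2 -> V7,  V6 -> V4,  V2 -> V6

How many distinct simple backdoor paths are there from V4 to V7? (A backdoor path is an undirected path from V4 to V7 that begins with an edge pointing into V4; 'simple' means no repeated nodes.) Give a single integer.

3

A backdoor path from V4 to V7 is any simple undirected path whose first edge points into V4 (i.e. leaves V4 via a parent).
Parents of V4: {V6}.
Enumerating:
  P1: V4 <- V6 <- V2 -> V7
  P2: V4 <- V6 -> V5 <- V2 -> V7
  P3: V4 <- V6 -> V1 <- V2 -> V7
That exhausts the simple backdoor paths. Count: 3.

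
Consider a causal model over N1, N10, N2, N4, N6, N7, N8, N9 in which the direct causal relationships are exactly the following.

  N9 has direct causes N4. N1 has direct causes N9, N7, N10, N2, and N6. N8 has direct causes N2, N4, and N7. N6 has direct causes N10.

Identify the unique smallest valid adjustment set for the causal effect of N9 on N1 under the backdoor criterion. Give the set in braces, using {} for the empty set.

{}

Variables eligible for adjustment (non-descendants of N9, excluding N9 and N1): {N10, N2, N4, N6, N7, N8}.
Backdoor paths from N9 to N1:
  P1: N9 <- N4 -> N8 <- N7 -> N1
  P2: N9 <- N4 -> N8 <- N2 -> N1
Each backdoor path contains an unconditioned collider, so every path is already blocked with the empty conditioning set:
  P1: blocked at collider N8 (neither it nor any descendant is in the conditioning set).
  P2: blocked at collider N8 (neither it nor any descendant is in the conditioning set).
The empty set is therefore the unique smallest valid set.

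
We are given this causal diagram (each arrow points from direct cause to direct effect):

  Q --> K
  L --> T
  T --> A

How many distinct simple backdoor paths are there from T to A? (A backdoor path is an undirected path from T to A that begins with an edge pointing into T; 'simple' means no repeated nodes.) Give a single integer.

A backdoor path from T to A is any simple undirected path whose first edge points into T (i.e. leaves T via a parent).
Parents of T: {L}.
No simple path from any parent of T reaches A without revisiting T, so there are no backdoor paths.

0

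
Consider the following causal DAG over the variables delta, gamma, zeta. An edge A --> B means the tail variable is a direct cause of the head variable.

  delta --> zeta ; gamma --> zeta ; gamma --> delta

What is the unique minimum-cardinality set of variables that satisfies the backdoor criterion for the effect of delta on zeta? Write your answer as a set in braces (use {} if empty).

Variables eligible for adjustment (non-descendants of delta, excluding delta and zeta): {gamma}.
Backdoor paths from delta to zeta:
  P1: delta <- gamma -> zeta
The empty set is not sufficient: P1 (delta <- gamma -> zeta) has no collider blocking it and no conditioned non-collider, so it is open.
Try {gamma}:
  P1: blocked at fork node gamma ∈ conditioning set.
{gamma} contains no descendant of delta and blocks every backdoor path.
{gamma} is the unique smallest valid adjustment set.

{gamma}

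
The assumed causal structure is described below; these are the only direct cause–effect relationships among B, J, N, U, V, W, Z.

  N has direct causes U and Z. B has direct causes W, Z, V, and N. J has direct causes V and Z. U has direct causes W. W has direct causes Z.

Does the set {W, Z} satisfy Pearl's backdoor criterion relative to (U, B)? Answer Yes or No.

Yes

Backdoor paths from U to B (paths whose first edge points into U):
  P1: U <- W <- Z -> J <- V -> B
  P2: U <- W <- Z -> N -> B
  P3: U <- W <- Z -> B
  P4: U <- W -> B
Condition 1 (no descendant of U in the set): holds — descendants of U are {B, N}; none are in {W, Z}.
Condition 2 (every backdoor path blocked by {W, Z}):
  P1: blocked at chain node W ∈ conditioning set.
  P2: blocked at chain node W ∈ conditioning set.
  P3: blocked at chain node W ∈ conditioning set.
  P4: blocked at fork node W ∈ conditioning set.
{W, Z} satisfies the backdoor criterion.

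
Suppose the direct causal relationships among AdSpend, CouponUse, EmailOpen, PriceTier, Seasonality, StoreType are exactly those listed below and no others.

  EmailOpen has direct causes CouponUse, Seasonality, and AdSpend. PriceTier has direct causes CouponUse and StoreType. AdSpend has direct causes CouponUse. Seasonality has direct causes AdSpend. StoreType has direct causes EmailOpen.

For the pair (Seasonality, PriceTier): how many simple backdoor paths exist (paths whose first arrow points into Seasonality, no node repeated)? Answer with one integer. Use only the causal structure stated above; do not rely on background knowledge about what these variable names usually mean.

4

A backdoor path from Seasonality to PriceTier is any simple undirected path whose first edge points into Seasonality (i.e. leaves Seasonality via a parent).
Parents of Seasonality: {AdSpend}.
Enumerating:
  P1: Seasonality <- AdSpend <- CouponUse -> EmailOpen -> StoreType -> PriceTier
  P2: Seasonality <- AdSpend <- CouponUse -> PriceTier
  P3: Seasonality <- AdSpend -> EmailOpen <- CouponUse -> PriceTier
  P4: Seasonality <- AdSpend -> EmailOpen -> StoreType -> PriceTier
That exhausts the simple backdoor paths. Count: 4.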